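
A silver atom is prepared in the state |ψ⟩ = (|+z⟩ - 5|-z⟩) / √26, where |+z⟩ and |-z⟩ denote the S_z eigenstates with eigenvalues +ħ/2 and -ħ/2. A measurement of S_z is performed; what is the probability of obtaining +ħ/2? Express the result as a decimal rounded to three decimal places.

0.038

The +ħ/2 outcome corresponds to |+z⟩. Its amplitude in |ψ⟩ is 1/√26.
P = |1|² / 26 = 1/26.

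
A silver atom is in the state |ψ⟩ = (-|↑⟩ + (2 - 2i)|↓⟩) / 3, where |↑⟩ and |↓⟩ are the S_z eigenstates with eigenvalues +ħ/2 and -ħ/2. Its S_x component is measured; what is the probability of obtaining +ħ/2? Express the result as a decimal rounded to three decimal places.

|+x⟩ = (|↑⟩ + |↓⟩)/√2, so ⟨+x|ψ⟩ = (1 - 2i) / (√2·3).
P = |1 - 2i|² / 18 = 5/18.

0.278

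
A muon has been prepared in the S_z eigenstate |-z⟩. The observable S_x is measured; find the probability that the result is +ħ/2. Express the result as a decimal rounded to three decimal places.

0.500

In the S_z basis, |-z⟩ = |-z⟩ and |+x⟩ = (|+z⟩ + |-z⟩)/√2.
|⟨+x|-z⟩|² = 1/2.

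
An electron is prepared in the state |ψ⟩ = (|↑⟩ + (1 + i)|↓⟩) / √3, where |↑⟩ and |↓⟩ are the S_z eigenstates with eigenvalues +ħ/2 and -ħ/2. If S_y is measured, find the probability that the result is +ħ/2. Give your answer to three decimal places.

0.833

|+y⟩ = (|↑⟩ + i|↓⟩)/√2, so ⟨+y|ψ⟩ = (2 - i) / (√2·√3).
P = |2 - i|² / 6 = 5/6.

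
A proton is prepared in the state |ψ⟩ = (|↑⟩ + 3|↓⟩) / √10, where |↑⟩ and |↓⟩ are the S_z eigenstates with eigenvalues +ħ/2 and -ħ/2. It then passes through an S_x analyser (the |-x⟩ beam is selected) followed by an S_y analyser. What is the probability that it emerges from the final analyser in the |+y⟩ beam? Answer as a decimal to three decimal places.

First analyser (S_x): P(|-x⟩) = |⟨-x|ψ⟩|² = 4/20.
After stage 1 the state is |-x⟩; P(|+y⟩) = |⟨+y|-x⟩|² = 1/2.
Joint probability = 4/20 × 1/2 = 0.100.

0.100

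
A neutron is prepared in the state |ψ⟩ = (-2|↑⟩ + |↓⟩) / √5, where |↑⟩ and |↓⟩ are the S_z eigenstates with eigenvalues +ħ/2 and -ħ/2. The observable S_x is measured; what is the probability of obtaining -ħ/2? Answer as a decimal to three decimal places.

0.900

|-x⟩ = (|↑⟩ - |↓⟩)/√2, so ⟨-x|ψ⟩ = (-3) / (√2·√5).
P = |-3|² / 10 = 9/10.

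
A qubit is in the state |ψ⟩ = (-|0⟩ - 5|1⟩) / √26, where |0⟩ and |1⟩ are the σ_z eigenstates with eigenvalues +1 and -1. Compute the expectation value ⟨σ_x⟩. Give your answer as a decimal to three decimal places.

0.385

⟨σ_x⟩ = 2 Re(a* b)/(|a|²+|b|²) with a = -1, b = -5.
a* b = 5, so ⟨σ_x⟩ = 10/26.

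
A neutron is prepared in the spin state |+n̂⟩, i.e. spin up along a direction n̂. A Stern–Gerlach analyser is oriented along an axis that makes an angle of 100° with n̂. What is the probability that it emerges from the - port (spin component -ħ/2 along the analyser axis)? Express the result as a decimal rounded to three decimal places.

For spin-½, the probability of finding spin-up along an axis at angle θ to the initial spin direction is cos²(θ/2); spin-down is sin²(θ/2).
θ = 100°, so P = sin²(50°) ≈ 0.587.

0.587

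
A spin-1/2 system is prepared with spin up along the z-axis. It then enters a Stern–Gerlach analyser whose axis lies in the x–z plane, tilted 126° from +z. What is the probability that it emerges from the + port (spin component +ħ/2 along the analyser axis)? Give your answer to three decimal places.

0.206

For spin-½, the probability of finding spin-up along an axis at angle θ to the initial spin direction is cos²(θ/2); spin-down is sin²(θ/2).
θ = 126°, so P = cos²(63°) ≈ 0.206.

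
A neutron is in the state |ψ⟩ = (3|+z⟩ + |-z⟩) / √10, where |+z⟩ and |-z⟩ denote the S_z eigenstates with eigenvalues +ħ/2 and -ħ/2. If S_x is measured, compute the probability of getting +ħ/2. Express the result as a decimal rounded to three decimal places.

|+x⟩ = (|+z⟩ + |-z⟩)/√2, so ⟨+x|ψ⟩ = (4) / (√2·√10).
P = |4|² / 20 = 16/20.

0.800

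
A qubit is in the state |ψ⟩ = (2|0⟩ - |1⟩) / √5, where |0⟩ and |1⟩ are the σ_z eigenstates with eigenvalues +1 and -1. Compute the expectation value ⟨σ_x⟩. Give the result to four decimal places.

⟨σ_x⟩ = 2 Re(a* b)/(|a|²+|b|²) with a = 2, b = -1.
a* b = -2, so ⟨σ_x⟩ = -4/5.

-0.8000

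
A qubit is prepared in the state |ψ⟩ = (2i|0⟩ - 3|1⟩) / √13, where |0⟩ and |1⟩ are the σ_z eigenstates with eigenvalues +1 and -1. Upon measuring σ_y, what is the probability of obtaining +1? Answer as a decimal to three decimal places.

0.962

|+y⟩ = (|0⟩ + i|1⟩)/√2, so ⟨+y|ψ⟩ = (5i) / (√2·√13).
P = |5i|² / 26 = 25/26.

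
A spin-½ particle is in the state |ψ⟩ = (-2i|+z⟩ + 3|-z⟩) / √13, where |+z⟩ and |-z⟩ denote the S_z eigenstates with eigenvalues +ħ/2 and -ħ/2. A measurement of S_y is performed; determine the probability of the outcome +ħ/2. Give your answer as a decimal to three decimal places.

|+y⟩ = (|+z⟩ + i|-z⟩)/√2, so ⟨+y|ψ⟩ = (-5i) / (√2·√13).
P = |-5i|² / 26 = 25/26.

0.962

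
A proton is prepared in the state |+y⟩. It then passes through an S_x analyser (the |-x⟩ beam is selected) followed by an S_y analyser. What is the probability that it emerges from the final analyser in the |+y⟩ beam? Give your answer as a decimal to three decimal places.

0.250

First analyser (S_x): from |+y⟩, P(|-x⟩) = 1/2.
After stage 1 the state is |-x⟩; P(|+y⟩) = |⟨+y|-x⟩|² = 1/2.
Joint probability = 1/2 × 1/2 = 0.250.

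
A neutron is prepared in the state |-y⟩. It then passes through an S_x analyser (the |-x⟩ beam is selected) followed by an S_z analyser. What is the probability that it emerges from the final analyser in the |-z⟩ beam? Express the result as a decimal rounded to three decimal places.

0.250

First analyser (S_x): from |-y⟩, P(|-x⟩) = 1/2.
After stage 1 the state is |-x⟩; P(|-z⟩) = |⟨-z|-x⟩|² = 1/2.
Joint probability = 1/2 × 1/2 = 0.250.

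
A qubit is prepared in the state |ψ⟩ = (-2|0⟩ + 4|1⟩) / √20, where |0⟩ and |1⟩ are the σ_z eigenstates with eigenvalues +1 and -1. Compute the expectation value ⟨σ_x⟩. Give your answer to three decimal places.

⟨σ_x⟩ = 2 Re(a* b)/(|a|²+|b|²) with a = -2, b = 4.
a* b = -8, so ⟨σ_x⟩ = -16/20.

-0.800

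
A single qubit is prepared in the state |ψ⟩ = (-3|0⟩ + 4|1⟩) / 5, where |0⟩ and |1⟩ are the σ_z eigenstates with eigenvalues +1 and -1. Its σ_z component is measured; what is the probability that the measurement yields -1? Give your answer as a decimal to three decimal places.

The -1 outcome corresponds to |1⟩. Its amplitude in |ψ⟩ is 4/5.
P = |4|² / 25 = 16/25.

0.640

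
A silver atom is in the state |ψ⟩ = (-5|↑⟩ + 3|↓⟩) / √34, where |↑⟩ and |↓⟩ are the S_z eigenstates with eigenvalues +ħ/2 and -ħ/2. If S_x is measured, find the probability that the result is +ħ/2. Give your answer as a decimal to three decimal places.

0.059

|+x⟩ = (|↑⟩ + |↓⟩)/√2, so ⟨+x|ψ⟩ = (-2) / (√2·√34).
P = |-2|² / 68 = 4/68.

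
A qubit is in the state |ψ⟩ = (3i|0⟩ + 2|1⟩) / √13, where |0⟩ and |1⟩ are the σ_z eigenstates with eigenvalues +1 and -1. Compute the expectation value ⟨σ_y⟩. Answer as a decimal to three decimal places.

-0.923

⟨σ_y⟩ = 2 Im(a* b)/(|a|²+|b|²) with a = 3i, b = 2.
a* b = -6i, so ⟨σ_y⟩ = -12/13.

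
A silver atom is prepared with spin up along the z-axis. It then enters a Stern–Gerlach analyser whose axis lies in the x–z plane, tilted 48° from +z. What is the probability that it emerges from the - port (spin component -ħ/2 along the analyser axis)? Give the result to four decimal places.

For spin-½, the probability of finding spin-up along an axis at angle θ to the initial spin direction is cos²(θ/2); spin-down is sin²(θ/2).
θ = 48°, so P = sin²(24°) ≈ 0.1654.

0.1654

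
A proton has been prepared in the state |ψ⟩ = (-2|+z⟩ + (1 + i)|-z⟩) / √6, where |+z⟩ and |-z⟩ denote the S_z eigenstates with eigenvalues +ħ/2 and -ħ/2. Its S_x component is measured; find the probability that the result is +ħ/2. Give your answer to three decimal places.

|+x⟩ = (|+z⟩ + |-z⟩)/√2, so ⟨+x|ψ⟩ = (-1 + i) / (√2·√6).
P = |-1 + i|² / 12 = 2/12.

0.167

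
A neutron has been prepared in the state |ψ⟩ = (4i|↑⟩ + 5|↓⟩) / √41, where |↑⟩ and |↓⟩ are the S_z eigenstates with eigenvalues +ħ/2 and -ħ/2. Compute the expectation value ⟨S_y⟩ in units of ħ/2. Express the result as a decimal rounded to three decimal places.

-0.976

⟨σ_y⟩ = 2 Im(a* b)/(|a|²+|b|²) with a = 4i, b = 5.
a* b = -20i, so ⟨σ_y⟩ = -40/41.
⟨S_y⟩ = (ħ/2)·⟨σ_y⟩.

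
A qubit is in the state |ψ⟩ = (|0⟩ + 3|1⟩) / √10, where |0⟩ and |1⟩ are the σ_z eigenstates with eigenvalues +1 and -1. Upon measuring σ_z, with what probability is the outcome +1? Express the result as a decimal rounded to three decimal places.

The +1 outcome corresponds to |0⟩. Its amplitude in |ψ⟩ is 1/√10.
P = |1|² / 10 = 1/10.

0.100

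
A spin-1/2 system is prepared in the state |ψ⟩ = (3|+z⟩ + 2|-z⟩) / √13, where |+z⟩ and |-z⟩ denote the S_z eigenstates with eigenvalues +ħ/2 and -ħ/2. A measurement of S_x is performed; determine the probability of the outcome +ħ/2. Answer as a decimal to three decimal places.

0.962

|+x⟩ = (|+z⟩ + |-z⟩)/√2, so ⟨+x|ψ⟩ = (5) / (√2·√13).
P = |5|² / 26 = 25/26.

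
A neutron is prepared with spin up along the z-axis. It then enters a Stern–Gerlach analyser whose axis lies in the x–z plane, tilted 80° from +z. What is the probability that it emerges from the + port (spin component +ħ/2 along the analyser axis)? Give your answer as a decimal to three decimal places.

0.587

For spin-½, the probability of finding spin-up along an axis at angle θ to the initial spin direction is cos²(θ/2); spin-down is sin²(θ/2).
θ = 80°, so P = cos²(40°) ≈ 0.587.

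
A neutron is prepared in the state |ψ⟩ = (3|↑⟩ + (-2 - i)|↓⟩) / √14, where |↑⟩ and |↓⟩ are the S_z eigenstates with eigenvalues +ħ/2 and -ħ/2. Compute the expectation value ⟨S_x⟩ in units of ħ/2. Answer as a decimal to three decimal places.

⟨σ_x⟩ = 2 Re(a* b)/(|a|²+|b|²) with a = 3, b = (-2 - i).
a* b = (-6 - 3i), so ⟨σ_x⟩ = -12/14.
⟨S_x⟩ = (ħ/2)·⟨σ_x⟩.

-0.857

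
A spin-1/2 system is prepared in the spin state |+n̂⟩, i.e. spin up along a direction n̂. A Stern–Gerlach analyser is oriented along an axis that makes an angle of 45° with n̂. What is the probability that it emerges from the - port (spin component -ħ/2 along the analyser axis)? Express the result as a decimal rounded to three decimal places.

0.146

For spin-½, the probability of finding spin-up along an axis at angle θ to the initial spin direction is cos²(θ/2); spin-down is sin²(θ/2).
θ = 45°, so P = sin²(22.5°) ≈ 0.146.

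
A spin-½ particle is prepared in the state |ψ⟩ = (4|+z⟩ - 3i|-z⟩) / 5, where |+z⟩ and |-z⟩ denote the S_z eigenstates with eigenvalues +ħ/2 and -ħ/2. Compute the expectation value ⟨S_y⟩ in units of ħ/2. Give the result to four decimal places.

-0.9600

⟨σ_y⟩ = 2 Im(a* b)/(|a|²+|b|²) with a = 4, b = -3i.
a* b = -12i, so ⟨σ_y⟩ = -24/25.
⟨S_y⟩ = (ħ/2)·⟨σ_y⟩.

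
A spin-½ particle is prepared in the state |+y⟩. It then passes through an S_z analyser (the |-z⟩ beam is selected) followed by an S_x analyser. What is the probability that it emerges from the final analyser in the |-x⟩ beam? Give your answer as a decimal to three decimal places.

0.250

First analyser (S_z): from |+y⟩, P(|-z⟩) = 1/2.
After stage 1 the state is |-z⟩; P(|-x⟩) = |⟨-x|-z⟩|² = 1/2.
Joint probability = 1/2 × 1/2 = 0.250.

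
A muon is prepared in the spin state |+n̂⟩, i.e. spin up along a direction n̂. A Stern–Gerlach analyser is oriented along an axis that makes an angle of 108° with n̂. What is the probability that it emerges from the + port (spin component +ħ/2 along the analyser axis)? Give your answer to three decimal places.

For spin-½, the probability of finding spin-up along an axis at angle θ to the initial spin direction is cos²(θ/2); spin-down is sin²(θ/2).
θ = 108°, so P = cos²(54°) ≈ 0.345.

0.345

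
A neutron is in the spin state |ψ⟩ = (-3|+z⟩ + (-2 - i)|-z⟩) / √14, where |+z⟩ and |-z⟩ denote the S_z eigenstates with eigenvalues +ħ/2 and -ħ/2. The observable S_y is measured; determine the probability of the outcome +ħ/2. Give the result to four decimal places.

0.7143

|+y⟩ = (|+z⟩ + i|-z⟩)/√2, so ⟨+y|ψ⟩ = (-4 + 2i) / (√2·√14).
P = |-4 + 2i|² / 28 = 20/28.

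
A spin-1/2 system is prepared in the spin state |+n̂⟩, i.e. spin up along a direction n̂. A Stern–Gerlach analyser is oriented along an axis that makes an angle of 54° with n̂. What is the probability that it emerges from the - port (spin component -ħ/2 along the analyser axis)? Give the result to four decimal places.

0.2061

For spin-½, the probability of finding spin-up along an axis at angle θ to the initial spin direction is cos²(θ/2); spin-down is sin²(θ/2).
θ = 54°, so P = sin²(27°) ≈ 0.2061.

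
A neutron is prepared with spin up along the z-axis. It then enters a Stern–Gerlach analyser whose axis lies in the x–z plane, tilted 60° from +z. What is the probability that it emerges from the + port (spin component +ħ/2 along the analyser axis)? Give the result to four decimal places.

For spin-½, the probability of finding spin-up along an axis at angle θ to the initial spin direction is cos²(θ/2); spin-down is sin²(θ/2).
θ = 60°, so P = cos²(30°) ≈ 0.7500.

0.7500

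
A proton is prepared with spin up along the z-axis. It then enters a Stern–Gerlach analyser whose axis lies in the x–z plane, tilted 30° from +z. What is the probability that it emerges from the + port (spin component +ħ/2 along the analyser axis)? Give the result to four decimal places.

For spin-½, the probability of finding spin-up along an axis at angle θ to the initial spin direction is cos²(θ/2); spin-down is sin²(θ/2).
θ = 30°, so P = cos²(15°) ≈ 0.9330.

0.9330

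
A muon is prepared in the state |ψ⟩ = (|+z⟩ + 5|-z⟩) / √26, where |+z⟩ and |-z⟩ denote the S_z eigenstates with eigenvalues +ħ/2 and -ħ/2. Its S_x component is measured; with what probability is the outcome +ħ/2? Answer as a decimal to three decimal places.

0.692

|+x⟩ = (|+z⟩ + |-z⟩)/√2, so ⟨+x|ψ⟩ = (6) / (√2·√26).
P = |6|² / 52 = 36/52.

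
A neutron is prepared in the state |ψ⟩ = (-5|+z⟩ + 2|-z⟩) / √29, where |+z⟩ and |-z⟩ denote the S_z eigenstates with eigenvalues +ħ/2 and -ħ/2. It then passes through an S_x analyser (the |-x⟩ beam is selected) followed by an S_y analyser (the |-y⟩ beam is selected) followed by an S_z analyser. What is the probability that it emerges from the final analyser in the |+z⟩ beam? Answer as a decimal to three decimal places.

0.211

First analyser (S_x): P(|-x⟩) = |⟨-x|ψ⟩|² = 49/58.
After stage 1 the state is |-x⟩; P(|-y⟩) = |⟨-y|-x⟩|² = 1/2.
After stage 2 the state is |-y⟩; P(|+z⟩) = |⟨+z|-y⟩|² = 1/2.
Joint probability = 49/58 × 1/2 × 1/2 = 0.211.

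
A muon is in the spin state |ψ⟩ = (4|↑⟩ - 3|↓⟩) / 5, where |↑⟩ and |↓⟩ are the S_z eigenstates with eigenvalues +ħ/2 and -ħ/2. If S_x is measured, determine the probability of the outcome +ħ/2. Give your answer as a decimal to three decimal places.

0.020

|+x⟩ = (|↑⟩ + |↓⟩)/√2, so ⟨+x|ψ⟩ = (1) / (√2·5).
P = |1|² / 50 = 1/50.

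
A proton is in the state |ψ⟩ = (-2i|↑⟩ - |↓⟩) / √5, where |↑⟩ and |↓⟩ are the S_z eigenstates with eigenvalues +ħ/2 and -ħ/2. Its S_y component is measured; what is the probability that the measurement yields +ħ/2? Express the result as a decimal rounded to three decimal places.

0.100

|+y⟩ = (|↑⟩ + i|↓⟩)/√2, so ⟨+y|ψ⟩ = (-i) / (√2·√5).
P = |-i|² / 10 = 1/10.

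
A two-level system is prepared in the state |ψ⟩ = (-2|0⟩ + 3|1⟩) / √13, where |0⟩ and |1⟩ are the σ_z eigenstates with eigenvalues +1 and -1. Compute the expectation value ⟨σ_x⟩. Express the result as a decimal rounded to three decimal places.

⟨σ_x⟩ = 2 Re(a* b)/(|a|²+|b|²) with a = -2, b = 3.
a* b = -6, so ⟨σ_x⟩ = -12/13.

-0.923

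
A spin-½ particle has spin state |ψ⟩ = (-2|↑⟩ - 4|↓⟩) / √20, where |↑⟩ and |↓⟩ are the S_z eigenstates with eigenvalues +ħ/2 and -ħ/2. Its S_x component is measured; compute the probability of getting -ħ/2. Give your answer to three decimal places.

|-x⟩ = (|↑⟩ - |↓⟩)/√2, so ⟨-x|ψ⟩ = (2) / (√2·√20).
P = |2|² / 40 = 4/40.

0.100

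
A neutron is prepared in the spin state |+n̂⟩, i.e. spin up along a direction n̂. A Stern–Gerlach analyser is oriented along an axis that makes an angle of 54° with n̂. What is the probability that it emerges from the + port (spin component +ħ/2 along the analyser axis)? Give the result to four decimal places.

0.7939

For spin-½, the probability of finding spin-up along an axis at angle θ to the initial spin direction is cos²(θ/2); spin-down is sin²(θ/2).
θ = 54°, so P = cos²(27°) ≈ 0.7939.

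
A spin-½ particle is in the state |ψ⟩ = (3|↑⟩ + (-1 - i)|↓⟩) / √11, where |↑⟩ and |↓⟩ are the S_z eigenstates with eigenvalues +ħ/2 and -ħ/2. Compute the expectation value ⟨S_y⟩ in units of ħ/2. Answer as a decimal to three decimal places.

⟨σ_y⟩ = 2 Im(a* b)/(|a|²+|b|²) with a = 3, b = (-1 - i).
a* b = (-3 - 3i), so ⟨σ_y⟩ = -6/11.
⟨S_y⟩ = (ħ/2)·⟨σ_y⟩.

-0.545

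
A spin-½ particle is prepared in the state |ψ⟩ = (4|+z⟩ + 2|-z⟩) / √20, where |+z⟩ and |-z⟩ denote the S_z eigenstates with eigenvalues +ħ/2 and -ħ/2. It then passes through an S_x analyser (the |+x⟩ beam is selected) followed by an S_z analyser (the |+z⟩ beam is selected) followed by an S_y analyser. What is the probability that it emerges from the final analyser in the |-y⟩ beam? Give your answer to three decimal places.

0.225

First analyser (S_x): P(|+x⟩) = |⟨+x|ψ⟩|² = 36/40.
After stage 1 the state is |+x⟩; P(|+z⟩) = |⟨+z|+x⟩|² = 1/2.
After stage 2 the state is |+z⟩; P(|-y⟩) = |⟨-y|+z⟩|² = 1/2.
Joint probability = 36/40 × 1/2 × 1/2 = 0.225.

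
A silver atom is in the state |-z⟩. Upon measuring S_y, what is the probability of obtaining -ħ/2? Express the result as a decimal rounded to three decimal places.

In the S_z basis, |-z⟩ = |↓⟩ and |-y⟩ = (|↑⟩ - i|↓⟩)/√2.
|⟨-y|-z⟩|² = 1/2.

0.500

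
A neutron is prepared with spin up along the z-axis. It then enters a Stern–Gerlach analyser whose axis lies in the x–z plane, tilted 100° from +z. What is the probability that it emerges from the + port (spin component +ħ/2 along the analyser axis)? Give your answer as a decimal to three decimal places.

For spin-½, the probability of finding spin-up along an axis at angle θ to the initial spin direction is cos²(θ/2); spin-down is sin²(θ/2).
θ = 100°, so P = cos²(50°) ≈ 0.413.

0.413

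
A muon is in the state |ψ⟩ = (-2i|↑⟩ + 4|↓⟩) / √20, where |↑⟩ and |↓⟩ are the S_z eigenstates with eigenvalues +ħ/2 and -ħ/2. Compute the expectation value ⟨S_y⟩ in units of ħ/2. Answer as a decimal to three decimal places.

0.800

⟨σ_y⟩ = 2 Im(a* b)/(|a|²+|b|²) with a = -2i, b = 4.
a* b = 8i, so ⟨σ_y⟩ = 16/20.
⟨S_y⟩ = (ħ/2)·⟨σ_y⟩.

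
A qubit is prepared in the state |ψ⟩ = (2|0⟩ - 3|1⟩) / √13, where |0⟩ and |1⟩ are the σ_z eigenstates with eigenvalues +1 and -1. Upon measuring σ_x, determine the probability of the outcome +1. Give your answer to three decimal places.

|+x⟩ = (|0⟩ + |1⟩)/√2, so ⟨+x|ψ⟩ = (-1) / (√2·√13).
P = |-1|² / 26 = 1/26.

0.038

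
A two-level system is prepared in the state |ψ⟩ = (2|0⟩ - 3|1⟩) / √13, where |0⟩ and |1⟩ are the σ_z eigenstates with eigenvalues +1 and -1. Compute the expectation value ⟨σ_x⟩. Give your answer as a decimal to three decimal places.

⟨σ_x⟩ = 2 Re(a* b)/(|a|²+|b|²) with a = 2, b = -3.
a* b = -6, so ⟨σ_x⟩ = -12/13.

-0.923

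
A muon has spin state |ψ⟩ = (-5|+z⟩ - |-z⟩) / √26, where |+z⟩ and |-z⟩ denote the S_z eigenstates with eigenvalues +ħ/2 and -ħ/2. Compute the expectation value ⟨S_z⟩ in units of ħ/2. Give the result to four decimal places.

0.9231

⟨σ_z⟩ = |a|² - |b|² divided by |a|²+|b|², with a, b the |+z⟩, |-z⟩ amplitudes.
= (25 - 1)/26 = 24/26.
⟨S_z⟩ = (ħ/2)·⟨σ_z⟩.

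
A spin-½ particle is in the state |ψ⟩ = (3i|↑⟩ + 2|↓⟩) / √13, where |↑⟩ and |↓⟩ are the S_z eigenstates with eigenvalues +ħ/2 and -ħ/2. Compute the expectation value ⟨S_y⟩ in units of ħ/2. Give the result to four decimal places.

-0.9231

⟨σ_y⟩ = 2 Im(a* b)/(|a|²+|b|²) with a = 3i, b = 2.
a* b = -6i, so ⟨σ_y⟩ = -12/13.
⟨S_y⟩ = (ħ/2)·⟨σ_y⟩.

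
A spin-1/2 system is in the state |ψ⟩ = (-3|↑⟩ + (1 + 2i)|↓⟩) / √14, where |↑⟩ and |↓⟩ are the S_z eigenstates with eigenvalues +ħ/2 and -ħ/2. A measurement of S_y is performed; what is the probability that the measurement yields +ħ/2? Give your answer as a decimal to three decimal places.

|+y⟩ = (|↑⟩ + i|↓⟩)/√2, so ⟨+y|ψ⟩ = (-1 - i) / (√2·√14).
P = |-1 - i|² / 28 = 2/28.

0.071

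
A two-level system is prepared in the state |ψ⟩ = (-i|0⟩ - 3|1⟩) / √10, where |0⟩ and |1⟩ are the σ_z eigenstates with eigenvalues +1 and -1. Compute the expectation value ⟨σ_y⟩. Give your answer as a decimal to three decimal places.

-0.600

⟨σ_y⟩ = 2 Im(a* b)/(|a|²+|b|²) with a = -i, b = -3.
a* b = -3i, so ⟨σ_y⟩ = -6/10.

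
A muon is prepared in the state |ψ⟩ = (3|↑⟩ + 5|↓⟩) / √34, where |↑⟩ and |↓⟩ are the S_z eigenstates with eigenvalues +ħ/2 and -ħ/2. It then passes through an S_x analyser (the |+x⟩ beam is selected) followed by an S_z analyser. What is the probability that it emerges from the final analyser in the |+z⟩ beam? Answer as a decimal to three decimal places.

First analyser (S_x): P(|+x⟩) = |⟨+x|ψ⟩|² = 64/68.
After stage 1 the state is |+x⟩; P(|+z⟩) = |⟨+z|+x⟩|² = 1/2.
Joint probability = 64/68 × 1/2 = 0.471.

0.471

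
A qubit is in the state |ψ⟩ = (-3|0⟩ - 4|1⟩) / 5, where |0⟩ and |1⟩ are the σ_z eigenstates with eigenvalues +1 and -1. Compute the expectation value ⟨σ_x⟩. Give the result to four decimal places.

0.9600

⟨σ_x⟩ = 2 Re(a* b)/(|a|²+|b|²) with a = -3, b = -4.
a* b = 12, so ⟨σ_x⟩ = 24/25.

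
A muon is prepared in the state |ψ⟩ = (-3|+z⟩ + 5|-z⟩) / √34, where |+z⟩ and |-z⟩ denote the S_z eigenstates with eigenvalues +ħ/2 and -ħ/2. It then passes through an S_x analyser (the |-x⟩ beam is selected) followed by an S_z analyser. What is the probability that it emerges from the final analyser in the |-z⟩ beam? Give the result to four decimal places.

First analyser (S_x): P(|-x⟩) = |⟨-x|ψ⟩|² = 64/68.
After stage 1 the state is |-x⟩; P(|-z⟩) = |⟨-z|-x⟩|² = 1/2.
Joint probability = 64/68 × 1/2 = 0.4706.

0.4706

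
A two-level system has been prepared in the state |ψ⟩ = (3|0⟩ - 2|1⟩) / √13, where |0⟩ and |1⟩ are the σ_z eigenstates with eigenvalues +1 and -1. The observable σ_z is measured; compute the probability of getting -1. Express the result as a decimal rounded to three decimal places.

0.308

The -1 outcome corresponds to |1⟩. Its amplitude in |ψ⟩ is -2/√13.
P = |-2|² / 13 = 4/13.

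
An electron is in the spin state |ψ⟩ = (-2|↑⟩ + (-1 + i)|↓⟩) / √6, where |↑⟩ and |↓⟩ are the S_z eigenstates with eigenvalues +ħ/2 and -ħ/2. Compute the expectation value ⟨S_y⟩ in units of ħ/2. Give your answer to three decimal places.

⟨σ_y⟩ = 2 Im(a* b)/(|a|²+|b|²) with a = -2, b = (-1 + i).
a* b = (2 - 2i), so ⟨σ_y⟩ = -4/6.
⟨S_y⟩ = (ħ/2)·⟨σ_y⟩.

-0.667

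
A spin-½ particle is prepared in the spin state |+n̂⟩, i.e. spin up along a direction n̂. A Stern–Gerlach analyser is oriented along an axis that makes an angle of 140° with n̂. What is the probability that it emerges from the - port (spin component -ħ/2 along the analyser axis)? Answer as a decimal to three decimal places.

For spin-½, the probability of finding spin-up along an axis at angle θ to the initial spin direction is cos²(θ/2); spin-down is sin²(θ/2).
θ = 140°, so P = sin²(70°) ≈ 0.883.

0.883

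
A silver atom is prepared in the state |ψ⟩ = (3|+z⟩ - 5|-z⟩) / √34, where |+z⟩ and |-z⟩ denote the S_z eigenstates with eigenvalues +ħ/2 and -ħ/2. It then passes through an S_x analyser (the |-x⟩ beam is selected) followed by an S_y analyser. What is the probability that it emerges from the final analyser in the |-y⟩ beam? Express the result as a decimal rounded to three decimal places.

First analyser (S_x): P(|-x⟩) = |⟨-x|ψ⟩|² = 64/68.
After stage 1 the state is |-x⟩; P(|-y⟩) = |⟨-y|-x⟩|² = 1/2.
Joint probability = 64/68 × 1/2 = 0.471.

0.471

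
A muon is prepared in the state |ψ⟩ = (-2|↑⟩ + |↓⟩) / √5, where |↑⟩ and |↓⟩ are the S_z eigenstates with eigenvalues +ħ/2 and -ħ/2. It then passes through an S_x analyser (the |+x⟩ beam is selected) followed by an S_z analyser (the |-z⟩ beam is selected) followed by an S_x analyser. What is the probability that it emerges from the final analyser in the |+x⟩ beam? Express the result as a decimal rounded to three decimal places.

First analyser (S_x): P(|+x⟩) = |⟨+x|ψ⟩|² = 1/10.
After stage 1 the state is |+x⟩; P(|-z⟩) = |⟨-z|+x⟩|² = 1/2.
After stage 2 the state is |-z⟩; P(|+x⟩) = |⟨+x|-z⟩|² = 1/2.
Joint probability = 1/10 × 1/2 × 1/2 = 0.025.

0.025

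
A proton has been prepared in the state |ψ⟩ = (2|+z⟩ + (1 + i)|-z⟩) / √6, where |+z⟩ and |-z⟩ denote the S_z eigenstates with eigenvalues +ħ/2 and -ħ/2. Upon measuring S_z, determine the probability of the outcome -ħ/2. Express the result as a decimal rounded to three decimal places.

0.333

The -ħ/2 outcome corresponds to |-z⟩. Its amplitude in |ψ⟩ is (1 + i)/√6.
P = |1 + i|² / 6 = 2/6.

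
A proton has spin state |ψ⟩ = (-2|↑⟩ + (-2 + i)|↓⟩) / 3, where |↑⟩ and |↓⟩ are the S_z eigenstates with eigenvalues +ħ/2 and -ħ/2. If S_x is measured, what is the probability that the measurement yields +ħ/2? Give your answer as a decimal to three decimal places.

|+x⟩ = (|↑⟩ + |↓⟩)/√2, so ⟨+x|ψ⟩ = (-4 + i) / (√2·3).
P = |-4 + i|² / 18 = 17/18.

0.944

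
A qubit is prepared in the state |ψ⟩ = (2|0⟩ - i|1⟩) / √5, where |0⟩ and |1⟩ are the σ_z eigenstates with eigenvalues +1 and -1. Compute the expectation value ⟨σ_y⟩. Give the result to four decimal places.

-0.8000

⟨σ_y⟩ = 2 Im(a* b)/(|a|²+|b|²) with a = 2, b = -i.
a* b = -2i, so ⟨σ_y⟩ = -4/5.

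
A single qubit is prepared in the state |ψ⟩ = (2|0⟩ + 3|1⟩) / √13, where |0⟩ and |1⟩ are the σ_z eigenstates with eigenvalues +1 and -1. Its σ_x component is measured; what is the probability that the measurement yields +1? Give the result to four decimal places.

0.9615

|+x⟩ = (|0⟩ + |1⟩)/√2, so ⟨+x|ψ⟩ = (5) / (√2·√13).
P = |5|² / 26 = 25/26.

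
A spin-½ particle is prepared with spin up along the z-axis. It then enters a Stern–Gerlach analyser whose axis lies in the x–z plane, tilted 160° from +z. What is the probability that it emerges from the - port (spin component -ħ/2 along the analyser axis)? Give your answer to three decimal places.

0.970

For spin-½, the probability of finding spin-up along an axis at angle θ to the initial spin direction is cos²(θ/2); spin-down is sin²(θ/2).
θ = 160°, so P = sin²(80°) ≈ 0.970.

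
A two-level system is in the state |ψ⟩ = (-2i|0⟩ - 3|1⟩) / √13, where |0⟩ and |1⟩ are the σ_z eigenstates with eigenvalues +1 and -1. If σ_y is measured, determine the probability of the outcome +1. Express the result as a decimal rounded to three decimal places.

|+y⟩ = (|0⟩ + i|1⟩)/√2, so ⟨+y|ψ⟩ = (i) / (√2·√13).
P = |i|² / 26 = 1/26.

0.038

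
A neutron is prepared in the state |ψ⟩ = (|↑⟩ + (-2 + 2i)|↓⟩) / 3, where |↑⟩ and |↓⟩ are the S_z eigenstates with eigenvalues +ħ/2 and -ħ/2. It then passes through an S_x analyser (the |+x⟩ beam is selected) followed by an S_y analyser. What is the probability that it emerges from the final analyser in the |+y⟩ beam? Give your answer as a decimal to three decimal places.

First analyser (S_x): P(|+x⟩) = |⟨+x|ψ⟩|² = 5/18.
After stage 1 the state is |+x⟩; P(|+y⟩) = |⟨+y|+x⟩|² = 1/2.
Joint probability = 5/18 × 1/2 = 0.139.

0.139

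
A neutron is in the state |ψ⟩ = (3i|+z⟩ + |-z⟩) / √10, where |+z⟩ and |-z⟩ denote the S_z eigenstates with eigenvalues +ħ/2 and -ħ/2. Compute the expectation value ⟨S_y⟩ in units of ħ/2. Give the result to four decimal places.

⟨σ_y⟩ = 2 Im(a* b)/(|a|²+|b|²) with a = 3i, b = 1.
a* b = -3i, so ⟨σ_y⟩ = -6/10.
⟨S_y⟩ = (ħ/2)·⟨σ_y⟩.

-0.6000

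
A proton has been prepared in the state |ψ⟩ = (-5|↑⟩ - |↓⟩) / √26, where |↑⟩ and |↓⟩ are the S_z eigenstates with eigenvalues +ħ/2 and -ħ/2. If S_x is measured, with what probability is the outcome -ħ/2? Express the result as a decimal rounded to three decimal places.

0.308

|-x⟩ = (|↑⟩ - |↓⟩)/√2, so ⟨-x|ψ⟩ = (-4) / (√2·√26).
P = |-4|² / 52 = 16/52.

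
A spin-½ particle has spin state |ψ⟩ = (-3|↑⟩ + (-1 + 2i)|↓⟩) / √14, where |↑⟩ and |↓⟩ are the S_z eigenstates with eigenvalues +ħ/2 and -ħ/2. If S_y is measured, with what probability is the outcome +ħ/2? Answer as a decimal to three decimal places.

|+y⟩ = (|↑⟩ + i|↓⟩)/√2, so ⟨+y|ψ⟩ = (-1 + i) / (√2·√14).
P = |-1 + i|² / 28 = 2/28.

0.071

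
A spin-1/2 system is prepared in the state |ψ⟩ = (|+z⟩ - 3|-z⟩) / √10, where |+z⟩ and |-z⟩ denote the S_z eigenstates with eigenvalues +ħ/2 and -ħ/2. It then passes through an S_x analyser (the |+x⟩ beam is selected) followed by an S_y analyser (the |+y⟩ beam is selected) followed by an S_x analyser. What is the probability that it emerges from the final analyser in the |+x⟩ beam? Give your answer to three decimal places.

First analyser (S_x): P(|+x⟩) = |⟨+x|ψ⟩|² = 4/20.
After stage 1 the state is |+x⟩; P(|+y⟩) = |⟨+y|+x⟩|² = 1/2.
After stage 2 the state is |+y⟩; P(|+x⟩) = |⟨+x|+y⟩|² = 1/2.
Joint probability = 4/20 × 1/2 × 1/2 = 0.050.

0.050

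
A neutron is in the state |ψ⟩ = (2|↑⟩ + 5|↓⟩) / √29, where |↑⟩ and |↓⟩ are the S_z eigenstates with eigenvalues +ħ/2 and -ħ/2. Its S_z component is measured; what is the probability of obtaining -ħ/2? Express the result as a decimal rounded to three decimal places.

0.862

The -ħ/2 outcome corresponds to |↓⟩. Its amplitude in |ψ⟩ is 5/√29.
P = |5|² / 29 = 25/29.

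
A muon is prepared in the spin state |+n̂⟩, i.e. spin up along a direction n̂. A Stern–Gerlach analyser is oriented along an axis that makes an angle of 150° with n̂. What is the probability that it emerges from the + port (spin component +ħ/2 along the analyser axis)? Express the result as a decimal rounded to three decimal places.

For spin-½, the probability of finding spin-up along an axis at angle θ to the initial spin direction is cos²(θ/2); spin-down is sin²(θ/2).
θ = 150°, so P = cos²(75°) ≈ 0.067.

0.067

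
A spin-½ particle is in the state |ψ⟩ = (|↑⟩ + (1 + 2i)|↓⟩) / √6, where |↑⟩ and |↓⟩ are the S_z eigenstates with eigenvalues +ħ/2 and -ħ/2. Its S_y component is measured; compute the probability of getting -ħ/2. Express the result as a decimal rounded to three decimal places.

|-y⟩ = (|↑⟩ - i|↓⟩)/√2, so ⟨-y|ψ⟩ = (-1 + i) / (√2·√6).
P = |-1 + i|² / 12 = 2/12.

0.167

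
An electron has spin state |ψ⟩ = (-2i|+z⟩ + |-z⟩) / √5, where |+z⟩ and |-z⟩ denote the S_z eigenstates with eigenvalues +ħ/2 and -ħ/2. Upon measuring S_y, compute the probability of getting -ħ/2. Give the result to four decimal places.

0.1000

|-y⟩ = (|+z⟩ - i|-z⟩)/√2, so ⟨-y|ψ⟩ = (-i) / (√2·√5).
P = |-i|² / 10 = 1/10.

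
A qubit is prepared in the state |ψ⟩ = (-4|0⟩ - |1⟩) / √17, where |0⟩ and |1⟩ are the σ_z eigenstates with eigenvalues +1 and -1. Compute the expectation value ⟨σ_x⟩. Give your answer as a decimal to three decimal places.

⟨σ_x⟩ = 2 Re(a* b)/(|a|²+|b|²) with a = -4, b = -1.
a* b = 4, so ⟨σ_x⟩ = 8/17.

0.471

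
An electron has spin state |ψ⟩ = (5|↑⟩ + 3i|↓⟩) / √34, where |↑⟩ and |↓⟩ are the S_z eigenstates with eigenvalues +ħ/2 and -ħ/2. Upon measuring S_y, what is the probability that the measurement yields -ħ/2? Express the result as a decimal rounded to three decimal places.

0.059

|-y⟩ = (|↑⟩ - i|↓⟩)/√2, so ⟨-y|ψ⟩ = (2) / (√2·√34).
P = |2|² / 68 = 4/68.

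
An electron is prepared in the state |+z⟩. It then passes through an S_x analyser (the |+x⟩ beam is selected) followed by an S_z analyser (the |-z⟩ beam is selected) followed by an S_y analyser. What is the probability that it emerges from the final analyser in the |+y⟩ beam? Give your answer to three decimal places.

0.125

First analyser (S_x): from |+z⟩, P(|+x⟩) = 1/2.
After stage 1 the state is |+x⟩; P(|-z⟩) = |⟨-z|+x⟩|² = 1/2.
After stage 2 the state is |-z⟩; P(|+y⟩) = |⟨+y|-z⟩|² = 1/2.
Joint probability = 1/2 × 1/2 × 1/2 = 0.125.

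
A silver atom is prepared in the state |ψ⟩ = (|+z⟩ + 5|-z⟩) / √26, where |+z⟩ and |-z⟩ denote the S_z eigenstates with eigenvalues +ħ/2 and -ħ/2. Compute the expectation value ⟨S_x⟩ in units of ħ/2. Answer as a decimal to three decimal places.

0.385

⟨σ_x⟩ = 2 Re(a* b)/(|a|²+|b|²) with a = 1, b = 5.
a* b = 5, so ⟨σ_x⟩ = 10/26.
⟨S_x⟩ = (ħ/2)·⟨σ_x⟩.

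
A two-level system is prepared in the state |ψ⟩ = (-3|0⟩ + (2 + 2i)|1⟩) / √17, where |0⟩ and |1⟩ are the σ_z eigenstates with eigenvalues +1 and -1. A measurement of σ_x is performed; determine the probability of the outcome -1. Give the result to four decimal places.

0.8529

|-x⟩ = (|0⟩ - |1⟩)/√2, so ⟨-x|ψ⟩ = (-5 - 2i) / (√2·√17).
P = |-5 - 2i|² / 34 = 29/34.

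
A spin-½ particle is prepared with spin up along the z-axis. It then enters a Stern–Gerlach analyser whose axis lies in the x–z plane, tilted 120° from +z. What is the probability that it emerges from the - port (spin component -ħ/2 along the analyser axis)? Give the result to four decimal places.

0.7500

For spin-½, the probability of finding spin-up along an axis at angle θ to the initial spin direction is cos²(θ/2); spin-down is sin²(θ/2).
θ = 120°, so P = sin²(60°) ≈ 0.7500.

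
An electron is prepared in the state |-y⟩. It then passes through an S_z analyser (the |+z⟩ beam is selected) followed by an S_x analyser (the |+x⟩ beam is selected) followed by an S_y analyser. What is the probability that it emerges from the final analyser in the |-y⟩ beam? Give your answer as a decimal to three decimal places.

First analyser (S_z): from |-y⟩, P(|+z⟩) = 1/2.
After stage 1 the state is |+z⟩; P(|+x⟩) = |⟨+x|+z⟩|² = 1/2.
After stage 2 the state is |+x⟩; P(|-y⟩) = |⟨-y|+x⟩|² = 1/2.
Joint probability = 1/2 × 1/2 × 1/2 = 0.125.

0.125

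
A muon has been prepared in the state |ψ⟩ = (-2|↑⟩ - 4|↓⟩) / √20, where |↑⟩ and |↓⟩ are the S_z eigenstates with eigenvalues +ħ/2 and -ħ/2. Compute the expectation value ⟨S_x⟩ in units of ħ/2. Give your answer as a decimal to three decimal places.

0.800

⟨σ_x⟩ = 2 Re(a* b)/(|a|²+|b|²) with a = -2, b = -4.
a* b = 8, so ⟨σ_x⟩ = 16/20.
⟨S_x⟩ = (ħ/2)·⟨σ_x⟩.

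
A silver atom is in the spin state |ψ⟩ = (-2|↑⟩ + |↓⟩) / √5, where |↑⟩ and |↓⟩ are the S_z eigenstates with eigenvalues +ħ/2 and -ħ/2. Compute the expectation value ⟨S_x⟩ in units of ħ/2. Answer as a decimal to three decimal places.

-0.800

⟨σ_x⟩ = 2 Re(a* b)/(|a|²+|b|²) with a = -2, b = 1.
a* b = -2, so ⟨σ_x⟩ = -4/5.
⟨S_x⟩ = (ħ/2)·⟨σ_x⟩.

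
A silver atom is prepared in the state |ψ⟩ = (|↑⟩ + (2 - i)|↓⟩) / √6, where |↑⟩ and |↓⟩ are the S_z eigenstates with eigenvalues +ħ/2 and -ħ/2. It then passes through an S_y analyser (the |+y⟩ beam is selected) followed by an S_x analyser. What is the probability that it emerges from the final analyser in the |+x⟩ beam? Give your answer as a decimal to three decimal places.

0.167

First analyser (S_y): P(|+y⟩) = |⟨+y|ψ⟩|² = 4/12.
After stage 1 the state is |+y⟩; P(|+x⟩) = |⟨+x|+y⟩|² = 1/2.
Joint probability = 4/12 × 1/2 = 0.167.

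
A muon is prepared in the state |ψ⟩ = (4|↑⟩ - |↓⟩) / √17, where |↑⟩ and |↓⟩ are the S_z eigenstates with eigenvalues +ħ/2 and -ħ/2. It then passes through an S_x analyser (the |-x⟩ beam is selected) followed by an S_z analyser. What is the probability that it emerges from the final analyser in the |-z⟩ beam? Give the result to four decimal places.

First analyser (S_x): P(|-x⟩) = |⟨-x|ψ⟩|² = 25/34.
After stage 1 the state is |-x⟩; P(|-z⟩) = |⟨-z|-x⟩|² = 1/2.
Joint probability = 25/34 × 1/2 = 0.3676.

0.3676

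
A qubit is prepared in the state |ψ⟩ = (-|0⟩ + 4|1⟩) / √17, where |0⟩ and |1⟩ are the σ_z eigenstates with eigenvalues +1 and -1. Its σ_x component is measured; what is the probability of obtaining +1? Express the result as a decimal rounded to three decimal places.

|+x⟩ = (|0⟩ + |1⟩)/√2, so ⟨+x|ψ⟩ = (3) / (√2·√17).
P = |3|² / 34 = 9/34.

0.265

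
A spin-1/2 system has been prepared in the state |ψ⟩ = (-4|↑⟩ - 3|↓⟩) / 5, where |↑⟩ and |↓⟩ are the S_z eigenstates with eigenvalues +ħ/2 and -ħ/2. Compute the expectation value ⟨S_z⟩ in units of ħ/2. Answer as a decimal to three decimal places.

0.280

⟨σ_z⟩ = |a|² - |b|² divided by |a|²+|b|², with a, b the |↑⟩, |↓⟩ amplitudes.
= (16 - 9)/25 = 7/25.
⟨S_z⟩ = (ħ/2)·⟨σ_z⟩.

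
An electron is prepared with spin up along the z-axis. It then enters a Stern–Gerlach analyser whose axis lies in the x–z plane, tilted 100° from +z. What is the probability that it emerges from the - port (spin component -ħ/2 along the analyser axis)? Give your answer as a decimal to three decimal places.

For spin-½, the probability of finding spin-up along an axis at angle θ to the initial spin direction is cos²(θ/2); spin-down is sin²(θ/2).
θ = 100°, so P = sin²(50°) ≈ 0.587.

0.587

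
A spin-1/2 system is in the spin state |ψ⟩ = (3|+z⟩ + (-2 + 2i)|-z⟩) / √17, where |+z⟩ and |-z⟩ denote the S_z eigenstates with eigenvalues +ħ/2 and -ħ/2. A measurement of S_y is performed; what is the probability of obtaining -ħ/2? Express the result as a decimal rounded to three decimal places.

|-y⟩ = (|+z⟩ - i|-z⟩)/√2, so ⟨-y|ψ⟩ = (1 - 2i) / (√2·√17).
P = |1 - 2i|² / 34 = 5/34.

0.147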